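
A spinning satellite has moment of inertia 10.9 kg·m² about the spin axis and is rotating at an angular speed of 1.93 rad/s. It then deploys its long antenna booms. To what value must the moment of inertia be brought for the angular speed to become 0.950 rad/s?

I₂ ≈ 22.1 kg·m²

Angular momentum about the spin axis is conserved since the torque about it is zero.
I₂ = I₁ω₁ / ω₂ = (10.9)(1.93) / (0.950) = 22.14 kg·m².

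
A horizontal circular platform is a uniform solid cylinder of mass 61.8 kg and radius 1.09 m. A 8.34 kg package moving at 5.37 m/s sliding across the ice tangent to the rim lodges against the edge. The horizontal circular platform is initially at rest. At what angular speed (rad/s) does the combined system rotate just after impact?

|ω_f| ≈ 1.05 rad/s

The axle reaction passes through the central axle and exerts no torque about it; angular momentum about the central axle is conserved through the impact.
I_p = ½(61.8)(1.09)² = 36.71 kg·m². Taking the sense of the package's angular momentum as positive, L_{package} = m v R = (8.34)(5.37)(1.09) = 48.82 kg·m²/s.
L_i = 0 + 48.82 = 48.82 kg·m²/s.
After sticking, I_f = I_p + m R² = 36.71 + (8.34)(1.09)² = 46.62 kg·m².
ω_f = L_i / I_f = 48.82 / 46.62 = 1.047 rad/s.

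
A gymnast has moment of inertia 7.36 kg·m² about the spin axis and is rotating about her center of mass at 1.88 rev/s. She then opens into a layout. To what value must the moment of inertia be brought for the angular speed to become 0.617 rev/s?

Angular momentum about the spin axis is conserved since the torque about it is zero.
I₂ = I₁ω₁ / ω₂ = (7.36)(1.88) / (0.617) = 22.43 kg·m².

I₂ ≈ 22.4 kg·m²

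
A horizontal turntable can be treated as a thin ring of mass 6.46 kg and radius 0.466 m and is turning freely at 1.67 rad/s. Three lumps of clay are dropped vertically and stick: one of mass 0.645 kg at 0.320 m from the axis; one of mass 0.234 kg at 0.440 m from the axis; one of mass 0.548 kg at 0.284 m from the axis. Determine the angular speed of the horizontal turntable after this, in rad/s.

ω_f ≈ 1.50 rad/s

No external torque acts about the axis; L_before = L_after.
I_p = (6.46)(0.466)² = 1.403 kg·m².
Added inertia Σmr² = (0.645)(0.320)² + (0.234)(0.440)² + (0.548)(0.284)² = 0.1555 kg·m²; I_f = 1.403 + 0.1555 = 1.558 kg·m².
ω_f = I_p ω_i / I_f = (1.403)(1.67) / 1.558 = 1.503 rad/s.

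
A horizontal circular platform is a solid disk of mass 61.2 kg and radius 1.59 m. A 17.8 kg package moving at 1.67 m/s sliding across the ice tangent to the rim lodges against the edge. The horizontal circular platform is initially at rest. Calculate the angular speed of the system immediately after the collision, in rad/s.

About the central axle the impulsive forces during the collision are internal, so angular momentum about that axis is conserved.
I_p = ½(61.2)(1.59)² = 77.36 kg·m². Taking the sense of the package's angular momentum as positive, L_{package} = m v R = (17.8)(1.67)(1.59) = 47.26 kg·m²/s.
L_i = 0 + 47.26 = 47.26 kg·m²/s.
After sticking, I_f = I_p + m R² = 77.36 + (17.8)(1.59)² = 122.4 kg·m².
ω_f = L_i / I_f = 47.26 / 122.4 = 0.3863 rad/s.

|ω_f| ≈ 0.386 rad/s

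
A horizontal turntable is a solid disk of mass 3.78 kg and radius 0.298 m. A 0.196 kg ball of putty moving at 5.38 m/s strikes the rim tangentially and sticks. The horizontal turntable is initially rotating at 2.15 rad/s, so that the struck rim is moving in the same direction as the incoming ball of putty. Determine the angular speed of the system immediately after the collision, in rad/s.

The axle reaction passes through the axle and exerts no torque about it; angular momentum about the axle is conserved through the impact.
I_p = ½(3.78)(0.298)² = 0.1678 kg·m². Taking the sense of the ball of putty's angular momentum as positive, L_{ball} = m v R = (0.196)(5.38)(0.298) = 0.3142 kg·m²/s.
L_i = +I_p ω_p + m v R = +(0.1678)(2.15) + 0.3142 = 0.6751 kg·m²/s.
After sticking, I_f = I_p + m R² = 0.1678 + (0.196)(0.298)² = 0.1852 kg·m².
ω_f = L_i / I_f = 0.6751 / 0.1852 = 3.644 rad/s.

|ω_f| ≈ 3.64 rad/s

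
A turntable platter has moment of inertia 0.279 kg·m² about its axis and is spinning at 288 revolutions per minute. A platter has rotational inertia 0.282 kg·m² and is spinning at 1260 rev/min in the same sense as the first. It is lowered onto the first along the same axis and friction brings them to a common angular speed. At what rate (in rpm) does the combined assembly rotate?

The coupling torques are internal; angular momentum about the shared axis is conserved.
Taking A's sense as positive: L = (0.2790)(288) + (0.2820)(1260) = 435.7 kg·m²·rpm.
Combined I = 0.2790 + 0.2820 = 0.5610 kg·m².
ω_f = L / I = 435.7 / 0.5610 = 776.6 rpm.

|ω_f| ≈ 777 rpm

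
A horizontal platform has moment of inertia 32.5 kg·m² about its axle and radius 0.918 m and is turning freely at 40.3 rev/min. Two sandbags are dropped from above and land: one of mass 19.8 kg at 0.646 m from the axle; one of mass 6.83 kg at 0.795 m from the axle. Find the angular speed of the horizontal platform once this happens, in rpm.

ω_f ≈ 29.1 rpm

No external torque acts about the axle; L_before = L_after.
Added inertia Σmr² = (19.8)(0.646)² + (6.83)(0.795)² = 12.58 kg·m²; I_f = 32.50 + 12.58 = 45.08 kg·m².
ω_f = I_p ω_i / I_f = (32.50)(40.3) / 45.08 = 29.05 rpm.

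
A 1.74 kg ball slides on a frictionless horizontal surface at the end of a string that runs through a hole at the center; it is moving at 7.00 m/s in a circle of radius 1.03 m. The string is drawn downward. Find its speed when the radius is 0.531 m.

Central (radial) force ⇒ zero torque about the center ⇒ m v r is constant.
v₂ = v₁ r₁ / r₂ = (7.00)(1.03) / (0.531) = 13.58 m/s.

v₂ ≈ 13.6 m/s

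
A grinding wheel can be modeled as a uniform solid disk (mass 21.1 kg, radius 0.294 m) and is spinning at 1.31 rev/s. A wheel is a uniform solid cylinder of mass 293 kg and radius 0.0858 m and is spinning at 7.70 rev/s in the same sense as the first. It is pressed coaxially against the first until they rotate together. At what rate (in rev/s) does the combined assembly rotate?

The coupling torques are internal; angular momentum about the shared axis is conserved.
Moments of inertia: I_A = ½(21.1)(0.294)² = 0.9119 kg·m²; I_B = ½(293)(0.0858)² = 1.078 kg·m².
Taking A's sense as positive: L = (0.9119)(1.31) + (1.078)(7.70) = 9.499 kg·m²·rev/s.
Combined I = 0.9119 + 1.078 = 1.990 kg·m².
ω_f = L / I = 9.499 / 1.990 = 4.772 rev/s.

|ω_f| ≈ 4.77 rev/s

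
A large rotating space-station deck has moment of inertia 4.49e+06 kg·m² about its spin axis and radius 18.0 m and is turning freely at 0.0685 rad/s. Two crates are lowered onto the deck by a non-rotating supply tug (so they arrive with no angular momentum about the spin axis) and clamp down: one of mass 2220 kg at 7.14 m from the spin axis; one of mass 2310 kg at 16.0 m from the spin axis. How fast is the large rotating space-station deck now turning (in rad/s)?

No external torque acts about the spin axis; L_before = L_after.
Added inertia Σmr² = (2220)(7.14)² + (2310)(16.0)² = 7.045e+05 kg·m²; I_f = 4.490e+06 + 7.045e+05 = 5.195e+06 kg·m².
ω_f = I_p ω_i / I_f = (4.490e+06)(0.0685) / 5.195e+06 = 0.05921 rad/s.

ω_f ≈ 0.0592 rad/s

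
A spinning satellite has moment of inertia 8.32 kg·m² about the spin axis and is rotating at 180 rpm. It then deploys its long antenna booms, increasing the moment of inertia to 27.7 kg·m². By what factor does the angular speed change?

With no external torque about the axis, L is conserved: I₁ω₁ = I₂ω₂.
ω₂/ω₁ = I₁/I₂ = 8.320 / 27.70 = 0.3004.

ω₂/ω₁ ≈ 0.300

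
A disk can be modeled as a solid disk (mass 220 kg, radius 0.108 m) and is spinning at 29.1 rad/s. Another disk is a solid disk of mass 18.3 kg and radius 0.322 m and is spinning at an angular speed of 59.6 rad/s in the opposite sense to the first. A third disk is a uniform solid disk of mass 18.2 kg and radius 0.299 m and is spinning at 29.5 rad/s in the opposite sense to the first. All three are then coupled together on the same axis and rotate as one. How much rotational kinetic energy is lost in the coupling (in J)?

No external torque acts about the common axis, so total angular momentum is conserved.
Moments of inertia: I_A = ½(220)(0.108)² = 1.283 kg·m²; I_B = ½(18.3)(0.322)² = 0.9487 kg·m²; I_C = ½(18.2)(0.299)² = 0.8135 kg·m².
Taking A's sense as positive: L = (1.283)(29.1) − (0.9487)(59.6) − (0.8135)(29.5) = -43.21 kg·m²·rad/s.
Combined I = 1.283 + 0.9487 + 0.8135 = 3.045 kg·m².
ω_f = L / I = -43.21 / 3.045 = -14.19 rad/s.
KE_i = ½ΣIω² = 2582 J; KE_f = ½(3.045)(14.19)² = 306.5 J.

ΔKE lost ≈ 2280 J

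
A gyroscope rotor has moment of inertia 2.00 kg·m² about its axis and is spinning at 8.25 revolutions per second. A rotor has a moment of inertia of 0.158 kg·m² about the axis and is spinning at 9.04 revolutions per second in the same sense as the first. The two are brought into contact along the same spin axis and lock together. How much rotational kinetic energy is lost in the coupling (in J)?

The coupling torques are internal; angular momentum about the shared axis is conserved.
Taking A's sense as positive: L = (2.000)(8.25) + (0.1580)(9.04) = 17.93 kg·m²·rev/s.
Combined I = 2.000 + 0.1580 = 2.158 kg·m².
ω_f = L / I = 17.93 / 2.158 = 8.308 rev/s.
KE_i = ½ΣIω² = 2942 J; KE_f = ½(2.158)(52.20)² = 2940 J.

ΔKE lost ≈ 1.80 J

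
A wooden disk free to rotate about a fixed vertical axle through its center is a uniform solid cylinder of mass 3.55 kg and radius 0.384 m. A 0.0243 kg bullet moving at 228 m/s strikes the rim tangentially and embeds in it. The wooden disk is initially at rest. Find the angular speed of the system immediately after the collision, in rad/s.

About the axle the impulsive forces during the collision are internal, so angular momentum about that axis is conserved.
I_p = ½(3.55)(0.384)² = 0.2617 kg·m². Taking the sense of the bullet's angular momentum as positive, L_{bullet} = m v R = (0.0243)(228)(0.384) = 2.128 kg·m²/s.
L_i = 0 + 2.128 = 2.128 kg·m²/s.
After sticking, I_f = I_p + m R² = 0.2617 + (0.0243)(0.384)² = 0.2653 kg·m².
ω_f = L_i / I_f = 2.128 / 0.2653 = 8.019 rad/s.

|ω_f| ≈ 8.02 rad/s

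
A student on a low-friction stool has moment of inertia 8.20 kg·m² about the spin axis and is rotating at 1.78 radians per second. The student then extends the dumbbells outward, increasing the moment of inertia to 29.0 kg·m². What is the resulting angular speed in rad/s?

ω₂ ≈ 0.503 rad/s

Angular momentum about the spin axis is conserved since the torque about it is zero.
ω₂ = I₁ω₁ / I₂ = (8.200)(1.78 rad/s) / (29.00) = 0.5033 rad/s.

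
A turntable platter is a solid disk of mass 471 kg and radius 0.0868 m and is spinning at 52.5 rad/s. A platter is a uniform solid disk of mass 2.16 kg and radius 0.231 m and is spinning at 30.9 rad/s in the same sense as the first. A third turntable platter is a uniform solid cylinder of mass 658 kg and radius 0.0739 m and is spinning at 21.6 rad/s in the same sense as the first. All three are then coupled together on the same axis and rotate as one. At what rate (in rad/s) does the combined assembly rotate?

The coupling torques are internal; angular momentum about the shared axis is conserved.
Moments of inertia: I_A = ½(471)(0.0868)² = 1.774 kg·m²; I_B = ½(2.16)(0.231)² = 0.05763 kg·m²; I_C = ½(658)(0.0739)² = 1.797 kg·m².
Taking A's sense as positive: L = (1.774)(52.5) + (0.05763)(30.9) + (1.797)(21.6) = 133.7 kg·m²·rad/s.
Combined I = 1.774 + 0.05763 + 1.797 = 3.629 kg·m².
ω_f = L / I = 133.7 / 3.629 = 36.86 rad/s.

|ω_f| ≈ 36.9 rad/s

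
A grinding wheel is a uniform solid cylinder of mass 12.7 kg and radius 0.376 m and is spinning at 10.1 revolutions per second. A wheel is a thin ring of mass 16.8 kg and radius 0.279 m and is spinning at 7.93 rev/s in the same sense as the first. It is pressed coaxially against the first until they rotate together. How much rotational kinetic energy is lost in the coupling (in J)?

ΔKE lost ≈ 49.5 J

The coupling torques are internal; angular momentum about the shared axis is conserved.
Moments of inertia: I_A = ½(12.7)(0.376)² = 0.8977 kg·m²; I_B = (16.8)(0.279)² = 1.308 kg·m².
Taking A's sense as positive: L = (0.8977)(10.1) + (1.308)(7.93) = 19.44 kg·m²·rev/s.
Combined I = 0.8977 + 1.308 = 2.205 kg·m².
ω_f = L / I = 19.44 / 2.205 = 8.813 rev/s.
KE_i = ½ΣIω² = 3431 J; KE_f = ½(2.205)(55.38)² = 3381 J.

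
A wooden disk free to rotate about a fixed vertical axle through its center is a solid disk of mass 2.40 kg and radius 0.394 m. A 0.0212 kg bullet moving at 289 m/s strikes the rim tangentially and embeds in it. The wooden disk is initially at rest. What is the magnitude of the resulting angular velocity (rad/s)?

|ω_f| ≈ 12.7 rad/s

The axle reaction passes through the axle and exerts no torque about it; angular momentum about the axle is conserved through the impact.
I_p = ½(2.40)(0.394)² = 0.1863 kg·m². Taking the sense of the bullet's angular momentum as positive, L_{bullet} = m v R = (0.0212)(289)(0.394) = 2.414 kg·m²/s.
L_i = 0 + 2.414 = 2.414 kg·m²/s.
After sticking, I_f = I_p + m R² = 0.1863 + (0.0212)(0.394)² = 0.1896 kg·m².
ω_f = L_i / I_f = 2.414 / 0.1896 = 12.73 rad/s.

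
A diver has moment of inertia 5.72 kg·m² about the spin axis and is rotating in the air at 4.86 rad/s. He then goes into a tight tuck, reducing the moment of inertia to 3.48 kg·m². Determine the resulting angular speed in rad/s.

ω₂ ≈ 7.99 rad/s

Angular momentum about the spin axis is conserved since the torque about it is zero.
ω₂ = I₁ω₁ / I₂ = (5.720)(4.86 rad/s) / (3.480) = 7.988 rad/s.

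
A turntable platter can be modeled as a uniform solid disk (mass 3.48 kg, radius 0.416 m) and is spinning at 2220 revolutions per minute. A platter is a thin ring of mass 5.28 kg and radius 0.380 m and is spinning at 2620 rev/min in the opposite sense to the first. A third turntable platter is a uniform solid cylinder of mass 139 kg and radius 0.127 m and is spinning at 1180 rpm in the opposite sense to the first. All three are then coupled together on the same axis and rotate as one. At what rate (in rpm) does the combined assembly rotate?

|ω_f| ≈ 1210 rpm

The coupling torques are internal; angular momentum about the shared axis is conserved.
Moments of inertia: I_A = ½(3.48)(0.416)² = 0.3011 kg·m²; I_B = (5.28)(0.380)² = 0.7624 kg·m²; I_C = ½(139)(0.127)² = 1.121 kg·m².
Taking A's sense as positive: L = (0.3011)(2220) − (0.7624)(2620) − (1.121)(1180) = -2652 kg·m²·rpm.
Combined I = 0.3011 + 0.7624 + 1.121 = 2.185 kg·m².
ω_f = L / I = -2652 / 2.185 = -1214 rpm.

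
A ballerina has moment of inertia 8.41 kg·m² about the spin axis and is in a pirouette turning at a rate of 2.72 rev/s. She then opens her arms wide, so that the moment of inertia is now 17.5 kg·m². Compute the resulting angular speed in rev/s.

ω₂ ≈ 1.31 rev/s

No external torque acts about the spin axis, so angular momentum is conserved.
ω₂ = I₁ω₁ / I₂ = (8.410)(2.72 rev/s) / (17.50) = 1.307 rev/s.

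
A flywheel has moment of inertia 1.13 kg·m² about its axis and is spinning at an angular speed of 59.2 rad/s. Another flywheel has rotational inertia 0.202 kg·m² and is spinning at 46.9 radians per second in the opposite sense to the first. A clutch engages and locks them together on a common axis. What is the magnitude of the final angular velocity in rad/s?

|ω_f| ≈ 43.1 rad/s

No external torque acts about the common axis, so total angular momentum is conserved.
Taking A's sense as positive: L = (1.130)(59.2) − (0.2020)(46.9) = 57.42 kg·m²·rad/s.
Combined I = 1.130 + 0.2020 = 1.332 kg·m².
ω_f = L / I = 57.42 / 1.332 = 43.11 rad/s.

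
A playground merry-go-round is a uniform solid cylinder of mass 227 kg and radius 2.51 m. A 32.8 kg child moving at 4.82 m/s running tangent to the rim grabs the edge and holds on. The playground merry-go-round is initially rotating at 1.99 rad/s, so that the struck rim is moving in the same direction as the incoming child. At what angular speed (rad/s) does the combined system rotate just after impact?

About the axle the impulsive forces during the collision are internal, so angular momentum about that axis is conserved.
I_p = ½(227)(2.51)² = 715.1 kg·m². Taking the sense of the child's angular momentum as positive, L_{child} = m v R = (32.8)(4.82)(2.51) = 396.8 kg·m²/s.
L_i = +I_p ω_p + m v R = +(715.1)(1.99) + 396.8 = 1820 kg·m²/s.
After sticking, I_f = I_p + m R² = 715.1 + (32.8)(2.51)² = 921.7 kg·m².
ω_f = L_i / I_f = 1820 / 921.7 = 1.974 rad/s.

|ω_f| ≈ 1.97 rad/s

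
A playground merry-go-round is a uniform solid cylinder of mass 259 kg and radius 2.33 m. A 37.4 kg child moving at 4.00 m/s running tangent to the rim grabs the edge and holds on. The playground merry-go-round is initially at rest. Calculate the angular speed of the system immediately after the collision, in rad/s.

About the axle the impulsive forces during the collision are internal, so angular momentum about that axis is conserved.
I_p = ½(259)(2.33)² = 703.0 kg·m². Taking the sense of the child's angular momentum as positive, L_{child} = m v R = (37.4)(4.00)(2.33) = 348.6 kg·m²/s.
L_i = 0 + 348.6 = 348.6 kg·m²/s.
After sticking, I_f = I_p + m R² = 703.0 + (37.4)(2.33)² = 906.1 kg·m².
ω_f = L_i / I_f = 348.6 / 906.1 = 0.3847 rad/s.

|ω_f| ≈ 0.385 rad/s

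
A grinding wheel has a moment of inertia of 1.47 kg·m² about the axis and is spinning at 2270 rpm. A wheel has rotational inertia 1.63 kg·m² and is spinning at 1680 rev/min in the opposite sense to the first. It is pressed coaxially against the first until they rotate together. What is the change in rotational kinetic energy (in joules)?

No external torque acts about the common axis, so total angular momentum is conserved.
Taking A's sense as positive: L = (1.470)(2270) − (1.630)(1680) = 598.5 kg·m²·rpm.
Combined I = 1.470 + 1.630 = 3.100 kg·m².
ω_f = L / I = 598.5 / 3.100 = 193.1 rpm.
KE_i = ½ΣIω² = 66760 J; KE_f = ½(3.100)(20.22)² = 633.6 J.

ΔKE ≈ -66100 J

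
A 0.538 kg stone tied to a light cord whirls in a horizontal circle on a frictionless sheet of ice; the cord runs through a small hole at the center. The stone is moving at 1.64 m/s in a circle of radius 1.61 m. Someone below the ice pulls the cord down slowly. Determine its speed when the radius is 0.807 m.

v₂ ≈ 3.27 m/s

Central (radial) force ⇒ zero torque about the center ⇒ m v r is constant.
v₂ = v₁ r₁ / r₂ = (1.64)(1.61) / (0.807) = 3.272 m/s.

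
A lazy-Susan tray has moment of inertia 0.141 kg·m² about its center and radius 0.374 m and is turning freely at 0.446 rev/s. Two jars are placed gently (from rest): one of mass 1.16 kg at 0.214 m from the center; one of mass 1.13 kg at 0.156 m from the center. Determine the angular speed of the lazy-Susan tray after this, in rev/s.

The added mass arrives with no angular momentum about the center, and any external torque about the center is negligible, so the system's angular momentum is conserved.
Added inertia Σmr² = (1.16)(0.214)² + (1.13)(0.156)² = 0.08062 kg·m²; I_f = 0.1410 + 0.08062 = 0.2216 kg·m².
ω_f = I_p ω_i / I_f = (0.1410)(0.446) / 0.2216 = 0.2838 rev/s.

ω_f ≈ 0.284 rev/s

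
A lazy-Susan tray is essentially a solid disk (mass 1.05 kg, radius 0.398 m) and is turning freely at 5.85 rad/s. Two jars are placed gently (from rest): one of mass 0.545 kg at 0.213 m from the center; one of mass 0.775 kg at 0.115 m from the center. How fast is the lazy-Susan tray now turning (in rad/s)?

The added mass arrives with no angular momentum about the center, and any external torque about the center is negligible, so the system's angular momentum is conserved.
I_p = ½(1.05)(0.398)² = 0.08316 kg·m².
Added inertia Σmr² = (0.545)(0.213)² + (0.775)(0.115)² = 0.03498 kg·m²; I_f = 0.08316 + 0.03498 = 0.1181 kg·m².
ω_f = I_p ω_i / I_f = (0.08316)(5.85) / 0.1181 = 4.118 rad/s.

ω_f ≈ 4.12 rad/s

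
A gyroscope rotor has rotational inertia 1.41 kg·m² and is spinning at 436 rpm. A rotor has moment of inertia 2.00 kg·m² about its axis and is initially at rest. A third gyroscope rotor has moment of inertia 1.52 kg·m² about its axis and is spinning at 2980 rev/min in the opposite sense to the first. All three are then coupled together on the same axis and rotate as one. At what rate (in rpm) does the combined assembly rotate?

The coupling torques are internal; angular momentum about the shared axis is conserved.
Taking A's sense as positive: L = (1.410)(436) − (1.520)(2980) = -3915 kg·m²·rpm.
Combined I = 1.410 + 2.000 + 1.520 = 4.930 kg·m².
ω_f = L / I = -3915 / 4.930 = -794.1 rpm.

|ω_f| ≈ 794 rpm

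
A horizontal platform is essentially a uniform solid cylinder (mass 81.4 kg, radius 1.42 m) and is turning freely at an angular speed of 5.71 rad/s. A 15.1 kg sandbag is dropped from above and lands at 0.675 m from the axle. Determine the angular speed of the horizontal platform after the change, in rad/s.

ω_f ≈ 5.27 rad/s

No external torque acts about the axle; L_before = L_after.
I_p = ½(81.4)(1.42)² = 82.07 kg·m².
Added inertia Σmr² = (15.1)(0.675)² = 6.880 kg·m²; I_f = 82.07 + 6.880 = 88.95 kg·m².
ω_f = I_p ω_i / I_f = (82.07)(5.71) / 88.95 = 5.268 rad/s.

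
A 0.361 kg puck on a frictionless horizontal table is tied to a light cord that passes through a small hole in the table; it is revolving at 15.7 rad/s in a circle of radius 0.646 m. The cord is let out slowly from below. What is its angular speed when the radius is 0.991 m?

ω₂ ≈ 6.67 rad/s

No torque about the axis ⇒ m r₁² ω₁ = m r₂² ω₂.
ω₂ = ω₁ (r₁/r₂)² = (15.7)(0.646/0.991)² = 6.671 rad/s.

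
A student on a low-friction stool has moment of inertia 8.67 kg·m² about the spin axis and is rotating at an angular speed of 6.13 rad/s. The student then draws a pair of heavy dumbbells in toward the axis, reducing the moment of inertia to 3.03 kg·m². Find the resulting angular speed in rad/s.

With no external torque about the axis, L is conserved: I₁ω₁ = I₂ω₂.
ω₂ = I₁ω₁ / I₂ = (8.670)(6.13 rad/s) / (3.030) = 17.54 rad/s.

ω₂ ≈ 17.5 rad/s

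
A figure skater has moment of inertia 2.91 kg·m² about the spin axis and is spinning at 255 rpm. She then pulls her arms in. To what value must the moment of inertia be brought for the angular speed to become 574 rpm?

With no external torque about the axis, L is conserved: I₁ω₁ = I₂ω₂.
I₂ = I₁ω₁ / ω₂ = (2.91)(255) / (574) = 1.293 kg·m².

I₂ ≈ 1.29 kg·m²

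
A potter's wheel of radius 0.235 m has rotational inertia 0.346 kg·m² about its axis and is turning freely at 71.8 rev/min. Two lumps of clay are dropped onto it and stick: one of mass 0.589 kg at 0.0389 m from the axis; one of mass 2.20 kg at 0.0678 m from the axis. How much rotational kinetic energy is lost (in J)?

energy lost ≈ 0.301 J

The added mass arrives with no angular momentum about the axis, and any external torque about the axis is negligible, so the system's angular momentum is conserved.
Added inertia Σmr² = (0.589)(0.0389)² + (2.20)(0.0678)² = 0.01100 kg·m²; I_f = 0.3460 + 0.01100 = 0.3570 kg·m².
ω_f = I_p ω_i / I_f = (0.3460)(71.8) / 0.3570 = 69.59 rpm.
KE_i = ½(0.3460)(7.519 rad/s)² = 9.780 J; KE_f = ½(0.3570)(7.287)² = 9.479 J.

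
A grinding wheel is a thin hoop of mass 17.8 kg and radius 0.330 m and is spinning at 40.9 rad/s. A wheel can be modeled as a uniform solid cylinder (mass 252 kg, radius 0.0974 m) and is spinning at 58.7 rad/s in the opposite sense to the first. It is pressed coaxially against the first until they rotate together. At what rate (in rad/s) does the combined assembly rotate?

No external torque acts about the common axis, so total angular momentum is conserved.
Moments of inertia: I_A = (17.8)(0.330)² = 1.938 kg·m²; I_B = ½(252)(0.0974)² = 1.195 kg·m².
Taking A's sense as positive: L = (1.938)(40.9) − (1.195)(58.7) = 9.115 kg·m²·rad/s.
Combined I = 1.938 + 1.195 = 3.134 kg·m².
ω_f = L / I = 9.115 / 3.134 = 2.909 rad/s.

|ω_f| ≈ 2.91 rad/s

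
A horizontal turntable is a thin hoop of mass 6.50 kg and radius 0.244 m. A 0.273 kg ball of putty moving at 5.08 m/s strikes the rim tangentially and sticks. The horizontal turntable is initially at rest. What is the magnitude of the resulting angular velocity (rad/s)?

|ω_f| ≈ 0.839 rad/s

The axle reaction passes through the axle and exerts no torque about it; angular momentum about the axle is conserved through the impact.
I_p = (6.50)(0.244)² = 0.3870 kg·m². Taking the sense of the ball of putty's angular momentum as positive, L_{ball} = m v R = (0.273)(5.08)(0.244) = 0.3384 kg·m²/s.
L_i = 0 + 0.3384 = 0.3384 kg·m²/s.
After sticking, I_f = I_p + m R² = 0.3870 + (0.273)(0.244)² = 0.4032 kg·m².
ω_f = L_i / I_f = 0.3384 / 0.4032 = 0.8392 rad/s.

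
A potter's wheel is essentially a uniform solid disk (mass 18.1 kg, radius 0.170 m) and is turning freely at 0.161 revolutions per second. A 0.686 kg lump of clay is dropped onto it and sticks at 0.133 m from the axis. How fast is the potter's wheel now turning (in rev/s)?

ω_f ≈ 0.154 rev/s

The added mass arrives with no angular momentum about the axis, and any external torque about the axis is negligible, so the system's angular momentum is conserved.
I_p = ½(18.1)(0.170)² = 0.2615 kg·m².
Added inertia Σmr² = (0.686)(0.133)² = 0.01213 kg·m²; I_f = 0.2615 + 0.01213 = 0.2737 kg·m².
ω_f = I_p ω_i / I_f = (0.2615)(0.161) / 0.2737 = 0.1539 rev/s.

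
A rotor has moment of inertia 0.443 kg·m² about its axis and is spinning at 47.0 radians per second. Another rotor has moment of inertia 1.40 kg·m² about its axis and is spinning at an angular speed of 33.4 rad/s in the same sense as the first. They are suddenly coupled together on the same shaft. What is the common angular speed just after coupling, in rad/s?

The coupling torques are internal; angular momentum about the shared axis is conserved.
Taking A's sense as positive: L = (0.4430)(47.0) + (1.400)(33.4) = 67.58 kg·m²·rad/s.
Combined I = 0.4430 + 1.400 = 1.843 kg·m².
ω_f = L / I = 67.58 / 1.843 = 36.67 rad/s.

|ω_f| ≈ 36.7 rad/s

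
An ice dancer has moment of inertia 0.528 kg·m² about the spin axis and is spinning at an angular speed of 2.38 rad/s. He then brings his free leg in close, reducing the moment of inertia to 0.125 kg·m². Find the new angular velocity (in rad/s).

ω₂ ≈ 10.1 rad/s

Angular momentum about the spin axis is conserved since the torque about it is zero.
ω₂ = I₁ω₁ / I₂ = (0.5280)(2.38 rad/s) / (0.1250) = 10.05 rad/s.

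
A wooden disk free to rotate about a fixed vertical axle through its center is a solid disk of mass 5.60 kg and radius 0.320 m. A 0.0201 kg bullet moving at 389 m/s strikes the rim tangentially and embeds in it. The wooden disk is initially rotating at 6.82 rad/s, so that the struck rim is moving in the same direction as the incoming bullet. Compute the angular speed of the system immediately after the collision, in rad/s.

|ω_f| ≈ 15.4 rad/s

The axle reaction passes through the axle and exerts no torque about it; angular momentum about the axle is conserved through the impact.
I_p = ½(5.60)(0.320)² = 0.2867 kg·m². Taking the sense of the bullet's angular momentum as positive, L_{bullet} = m v R = (0.0201)(389)(0.320) = 2.502 kg·m²/s.
L_i = +I_p ω_p + m v R = +(0.2867)(6.82) + 2.502 = 4.457 kg·m²/s.
After sticking, I_f = I_p + m R² = 0.2867 + (0.0201)(0.320)² = 0.2888 kg·m².
ω_f = L_i / I_f = 4.457 / 0.2888 = 15.44 rad/s.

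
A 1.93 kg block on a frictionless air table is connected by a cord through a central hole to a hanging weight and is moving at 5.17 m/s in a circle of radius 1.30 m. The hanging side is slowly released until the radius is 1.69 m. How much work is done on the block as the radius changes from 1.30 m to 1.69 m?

W ≈ -10.5 J

The only horizontal force on the mass is along the cord (radial), so it exerts no torque about the hole and angular momentum m v r is conserved.
v₂ = v₁ r₁ / r₂ = (5.17)(1.30) / (1.69) = 3.977 m/s.
W = ΔKE = ½m(v₂² − v₁²) = -10.53 J.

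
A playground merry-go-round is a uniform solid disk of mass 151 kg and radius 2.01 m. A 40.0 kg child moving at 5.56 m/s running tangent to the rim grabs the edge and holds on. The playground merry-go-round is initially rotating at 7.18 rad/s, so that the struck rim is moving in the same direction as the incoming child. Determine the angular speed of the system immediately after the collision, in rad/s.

|ω_f| ≈ 5.65 rad/s

About the axle the impulsive forces during the collision are internal, so angular momentum about that axis is conserved.
I_p = ½(151)(2.01)² = 305.0 kg·m². Taking the sense of the child's angular momentum as positive, L_{child} = m v R = (40.0)(5.56)(2.01) = 447.0 kg·m²/s.
L_i = +I_p ω_p + m v R = +(305.0)(7.18) + 447.0 = 2637 kg·m²/s.
After sticking, I_f = I_p + m R² = 305.0 + (40.0)(2.01)² = 466.6 kg·m².
ω_f = L_i / I_f = 2637 / 466.6 = 5.651 rad/s.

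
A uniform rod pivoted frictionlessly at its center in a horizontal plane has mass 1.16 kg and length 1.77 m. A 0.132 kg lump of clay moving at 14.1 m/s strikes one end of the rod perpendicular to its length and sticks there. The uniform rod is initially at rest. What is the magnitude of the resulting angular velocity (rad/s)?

The axle reaction passes through the pivot and exerts no torque about it; angular momentum about the pivot is conserved through the impact.
I_p = (1/12)(1.16)(1.77)² = 0.3028 kg·m². Taking the sense of the lump of clay's angular momentum as positive, L_{lump} = m v R = (0.132)(14.1)(1.77/2) = 1.647 kg·m²/s.
L_i = 0 + 1.647 = 1.647 kg·m²/s.
After sticking, I_f = I_p + m R² = 0.3028 + (0.132)(1.77/2)² = 0.4062 kg·m².
ω_f = L_i / I_f = 1.647 / 0.4062 = 4.055 rad/s.

|ω_f| ≈ 4.05 rad/s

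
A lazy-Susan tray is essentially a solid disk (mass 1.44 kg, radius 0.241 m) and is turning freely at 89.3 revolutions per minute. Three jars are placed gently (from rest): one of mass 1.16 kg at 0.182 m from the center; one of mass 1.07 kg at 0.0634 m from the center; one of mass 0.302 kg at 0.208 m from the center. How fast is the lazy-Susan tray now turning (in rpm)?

ω_f ≈ 38.3 rpm

The added mass arrives with no angular momentum about the center, and any external torque about the center is negligible, so the system's angular momentum is conserved.
I_p = ½(1.44)(0.241)² = 0.04182 kg·m².
Added inertia Σmr² = (1.16)(0.182)² + (1.07)(0.0634)² + (0.302)(0.208)² = 0.05579 kg·m²; I_f = 0.04182 + 0.05579 = 0.09761 kg·m².
ω_f = I_p ω_i / I_f = (0.04182)(89.3) / 0.09761 = 38.26 rpm.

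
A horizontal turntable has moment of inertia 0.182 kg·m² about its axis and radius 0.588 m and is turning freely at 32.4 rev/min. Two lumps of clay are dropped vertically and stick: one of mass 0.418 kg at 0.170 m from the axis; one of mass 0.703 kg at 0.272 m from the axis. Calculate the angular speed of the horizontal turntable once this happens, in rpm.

No external torque acts about the axis; L_before = L_after.
Added inertia Σmr² = (0.418)(0.170)² + (0.703)(0.272)² = 0.06409 kg·m²; I_f = 0.1820 + 0.06409 = 0.2461 kg·m².
ω_f = I_p ω_i / I_f = (0.1820)(32.4) / 0.2461 = 23.96 rpm.

ω_f ≈ 24.0 rpm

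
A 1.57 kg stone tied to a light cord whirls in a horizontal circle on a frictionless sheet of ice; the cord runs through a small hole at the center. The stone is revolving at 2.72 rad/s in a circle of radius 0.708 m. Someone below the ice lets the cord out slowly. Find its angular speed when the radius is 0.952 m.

ω₂ ≈ 1.50 rad/s

No torque about the axis ⇒ m r₁² ω₁ = m r₂² ω₂.
ω₂ = ω₁ (r₁/r₂)² = (2.72)(0.708/0.952)² = 1.504 rad/s.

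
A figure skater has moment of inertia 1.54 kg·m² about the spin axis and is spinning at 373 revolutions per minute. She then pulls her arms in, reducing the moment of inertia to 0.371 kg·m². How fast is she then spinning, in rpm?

With no external torque about the axis, L is conserved: I₁ω₁ = I₂ω₂.
ω₂ = I₁ω₁ / I₂ = (1.540)(373 rpm) / (0.3710) = 1548 rpm.

ω₂ ≈ 1550 rpm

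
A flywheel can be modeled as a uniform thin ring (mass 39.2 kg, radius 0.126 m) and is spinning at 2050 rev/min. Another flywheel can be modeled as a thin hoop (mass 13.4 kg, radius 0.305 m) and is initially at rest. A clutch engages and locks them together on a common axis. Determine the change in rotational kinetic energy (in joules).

No external torque acts about the common axis, so total angular momentum is conserved.
Moments of inertia: I_A = (39.2)(0.126)² = 0.6223 kg·m²; I_B = (13.4)(0.305)² = 1.247 kg·m².
Taking A's sense as positive: L = (0.6223)(2050) = 1276 kg·m²·rpm.
Combined I = 0.6223 + 1.247 = 1.869 kg·m².
ω_f = L / I = 1276 / 1.869 = 682.7 rpm.
KE_i = ½ΣIω² = 14340 J; KE_f = ½(1.869)(71.49)² = 4775 J.

ΔKE ≈ -9570 J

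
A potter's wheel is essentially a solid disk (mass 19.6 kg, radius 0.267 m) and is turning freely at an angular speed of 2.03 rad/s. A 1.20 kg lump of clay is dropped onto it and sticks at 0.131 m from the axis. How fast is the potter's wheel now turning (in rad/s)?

No external torque acts about the axis; L_before = L_after.
I_p = ½(19.6)(0.267)² = 0.6986 kg·m².
Added inertia Σmr² = (1.20)(0.131)² = 0.02059 kg·m²; I_f = 0.6986 + 0.02059 = 0.7192 kg·m².
ω_f = I_p ω_i / I_f = (0.6986)(2.03) / 0.7192 = 1.972 rad/s.

ω_f ≈ 1.97 rad/s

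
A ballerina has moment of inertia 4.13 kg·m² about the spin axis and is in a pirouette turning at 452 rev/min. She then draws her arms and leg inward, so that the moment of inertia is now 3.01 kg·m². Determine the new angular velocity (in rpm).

No external torque acts about the spin axis, so angular momentum is conserved.
ω₂ = I₁ω₁ / I₂ = (4.130)(452 rpm) / (3.010) = 620.2 rpm.

ω₂ ≈ 620 rpm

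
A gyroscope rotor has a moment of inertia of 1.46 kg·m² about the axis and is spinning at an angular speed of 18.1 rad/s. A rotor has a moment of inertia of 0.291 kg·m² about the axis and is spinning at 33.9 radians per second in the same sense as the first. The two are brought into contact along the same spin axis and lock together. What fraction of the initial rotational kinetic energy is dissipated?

fraction ≈ 0.0745

The coupling torques are internal; angular momentum about the shared axis is conserved.
Taking A's sense as positive: L = (1.460)(18.1) + (0.2910)(33.9) = 36.29 kg·m²·rad/s.
Combined I = 1.460 + 0.2910 = 1.751 kg·m².
ω_f = L / I = 36.29 / 1.751 = 20.73 rad/s.
KE_i = ½ΣIω² = 406.4 J; KE_f = ½(1.751)(20.73)² = 376.1 J.
Fraction dissipated = (KE_i − KE_f)/KE_i = 0.07453.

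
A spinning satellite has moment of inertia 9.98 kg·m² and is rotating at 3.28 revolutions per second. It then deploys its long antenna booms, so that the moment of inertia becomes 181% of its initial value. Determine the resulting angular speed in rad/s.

ω₂ ≈ 11.4 rad/s

Angular momentum about the spin axis is conserved since the torque about it is zero.
I₂ = 1.81 × 9.98 = 18.06 kg·m².
ω₂ = I₁ω₁ / I₂ = (9.980)(3.28 rev/s) / (18.06) = 1.812 rev/s = 11.39 rad/s.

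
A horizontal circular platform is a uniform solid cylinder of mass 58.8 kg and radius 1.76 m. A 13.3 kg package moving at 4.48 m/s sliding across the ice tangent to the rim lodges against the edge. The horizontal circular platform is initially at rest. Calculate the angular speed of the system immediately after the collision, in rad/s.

|ω_f| ≈ 0.793 rad/s

The axle reaction passes through the central axle and exerts no torque about it; angular momentum about the central axle is conserved through the impact.
I_p = ½(58.8)(1.76)² = 91.07 kg·m². Taking the sense of the package's angular momentum as positive, L_{package} = m v R = (13.3)(4.48)(1.76) = 104.9 kg·m²/s.
L_i = 0 + 104.9 = 104.9 kg·m²/s.
After sticking, I_f = I_p + m R² = 91.07 + (13.3)(1.76)² = 132.3 kg·m².
ω_f = L_i / I_f = 104.9 / 132.3 = 0.7928 rad/s.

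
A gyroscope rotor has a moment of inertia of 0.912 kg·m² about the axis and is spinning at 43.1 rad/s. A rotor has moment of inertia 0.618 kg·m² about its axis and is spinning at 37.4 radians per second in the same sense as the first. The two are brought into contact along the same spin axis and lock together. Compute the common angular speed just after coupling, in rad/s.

|ω_f| ≈ 40.8 rad/s

The coupling torques are internal; angular momentum about the shared axis is conserved.
Taking A's sense as positive: L = (0.9120)(43.1) + (0.6180)(37.4) = 62.42 kg·m²·rad/s.
Combined I = 0.9120 + 0.6180 = 1.530 kg·m².
ω_f = L / I = 62.42 / 1.530 = 40.80 rad/s.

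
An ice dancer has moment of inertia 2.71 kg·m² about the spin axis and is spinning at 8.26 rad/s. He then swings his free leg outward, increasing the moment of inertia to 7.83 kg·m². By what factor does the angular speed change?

No external torque acts about the spin axis, so angular momentum is conserved.
ω₂/ω₁ = I₁/I₂ = 2.710 / 7.830 = 0.3461.

ω₂/ω₁ ≈ 0.346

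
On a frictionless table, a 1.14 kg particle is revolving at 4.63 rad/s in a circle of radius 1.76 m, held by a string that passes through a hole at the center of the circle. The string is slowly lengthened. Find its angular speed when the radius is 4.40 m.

ω₂ ≈ 0.741 rad/s

The constraining force is radial, so m r² ω about the center is conserved.
ω₂ = ω₁ (r₁/r₂)² = (4.63)(1.76/4.40)² = 0.7408 rad/s.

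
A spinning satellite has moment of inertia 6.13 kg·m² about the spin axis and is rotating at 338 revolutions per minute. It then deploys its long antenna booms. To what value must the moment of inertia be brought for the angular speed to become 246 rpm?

No external torque acts about the spin axis, so angular momentum is conserved.
I₂ = I₁ω₁ / ω₂ = (6.13)(338) / (246) = 8.423 kg·m².

I₂ ≈ 8.42 kg·m²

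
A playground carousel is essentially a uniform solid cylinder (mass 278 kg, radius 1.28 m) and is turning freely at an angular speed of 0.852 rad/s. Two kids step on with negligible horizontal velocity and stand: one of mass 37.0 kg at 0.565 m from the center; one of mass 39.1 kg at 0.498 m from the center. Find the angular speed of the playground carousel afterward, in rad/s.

ω_f ≈ 0.778 rad/s

No external torque acts about the center; L_before = L_after.
I_p = ½(278)(1.28)² = 227.7 kg·m².
Added inertia Σmr² = (37.0)(0.565)² + (39.1)(0.498)² = 21.51 kg·m²; I_f = 227.7 + 21.51 = 249.2 kg·m².
ω_f = I_p ω_i / I_f = (227.7)(0.852) / 249.2 = 0.7785 rad/s.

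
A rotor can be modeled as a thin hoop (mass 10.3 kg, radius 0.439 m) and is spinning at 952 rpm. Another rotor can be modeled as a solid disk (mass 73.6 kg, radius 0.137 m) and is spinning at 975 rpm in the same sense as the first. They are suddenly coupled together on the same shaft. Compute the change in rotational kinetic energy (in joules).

ΔKE ≈ -1.49 J

No external torque acts about the common axis, so total angular momentum is conserved.
Moments of inertia: I_A = (10.3)(0.439)² = 1.985 kg·m²; I_B = ½(73.6)(0.137)² = 0.6907 kg·m².
Taking A's sense as positive: L = (1.985)(952) + (0.6907)(975) = 2563 kg·m²·rpm.
Combined I = 1.985 + 0.6907 = 2.676 kg·m².
ω_f = L / I = 2563 / 2.676 = 957.9 rpm.
KE_i = ½ΣIω² = 13460 J; KE_f = ½(2.676)(100.3)² = 13460 J.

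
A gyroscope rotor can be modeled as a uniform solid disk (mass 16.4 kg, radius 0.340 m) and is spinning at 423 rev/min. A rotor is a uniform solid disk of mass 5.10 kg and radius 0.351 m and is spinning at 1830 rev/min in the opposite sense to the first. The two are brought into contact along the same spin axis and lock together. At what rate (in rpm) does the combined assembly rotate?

No external torque acts about the common axis, so total angular momentum is conserved.
Moments of inertia: I_A = ½(16.4)(0.340)² = 0.9479 kg·m²; I_B = ½(5.10)(0.351)² = 0.3142 kg·m².
Taking A's sense as positive: L = (0.9479)(423) − (0.3142)(1830) = -173.9 kg·m²·rpm.
Combined I = 0.9479 + 0.3142 = 1.262 kg·m².
ω_f = L / I = -173.9 / 1.262 = -137.8 rpm.

|ω_f| ≈ 138 rpm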